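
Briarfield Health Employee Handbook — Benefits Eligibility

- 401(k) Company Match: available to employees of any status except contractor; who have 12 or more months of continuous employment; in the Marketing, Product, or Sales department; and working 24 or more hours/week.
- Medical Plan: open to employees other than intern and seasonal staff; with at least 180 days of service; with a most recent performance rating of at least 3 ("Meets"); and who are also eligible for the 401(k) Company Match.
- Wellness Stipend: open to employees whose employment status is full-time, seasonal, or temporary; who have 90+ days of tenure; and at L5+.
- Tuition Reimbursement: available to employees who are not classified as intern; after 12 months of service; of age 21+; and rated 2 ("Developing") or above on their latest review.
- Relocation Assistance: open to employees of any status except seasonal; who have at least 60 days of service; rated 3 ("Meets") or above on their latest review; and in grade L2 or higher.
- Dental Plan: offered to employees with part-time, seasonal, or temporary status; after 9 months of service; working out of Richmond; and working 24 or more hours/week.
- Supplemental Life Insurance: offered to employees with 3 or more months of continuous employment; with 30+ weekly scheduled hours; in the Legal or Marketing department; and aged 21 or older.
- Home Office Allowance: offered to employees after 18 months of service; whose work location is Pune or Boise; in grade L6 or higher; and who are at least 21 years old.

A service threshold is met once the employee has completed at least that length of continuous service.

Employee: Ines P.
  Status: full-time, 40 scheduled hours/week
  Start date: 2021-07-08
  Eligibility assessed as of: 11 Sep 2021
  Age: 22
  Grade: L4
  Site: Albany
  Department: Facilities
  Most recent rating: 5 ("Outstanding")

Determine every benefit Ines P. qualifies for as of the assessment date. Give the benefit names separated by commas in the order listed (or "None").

Relocation Assistance

Service from 2021-07-08 to 11 Sep 2021: 65 days.
401(k) Company Match — status full-time ✓ (not excluded); service 65 days < 12 months (≈360 days) ✗ → not eligible.
Medical Plan — status full-time ✓ (not excluded); service 65 days < 180 days ✗ → not eligible.
Wellness Stipend — status full-time ✓; service 65 days < 90 days ✗ → not eligible.
Tuition Reimbursement — status full-time ✓ (not excluded); service 65 days < 12 months (≈360 days) ✗ → not eligible.
Relocation Assistance — status full-time ✓ (not excluded); service 65 days ≥ 60 days ✓; rating 5 ≥ 3 ✓; grade L4 ≥ L2 ✓ → eligible.
Dental Plan — status full-time ✗ (requires part-time, seasonal, or temporary) → not eligible.
Supplemental Life Insurance — service 65 days < 3 months (≈90 days) ✗ → not eligible.
Home Office Allowance — service 65 days < 18 months (≈540 days) ✗ → not eligible.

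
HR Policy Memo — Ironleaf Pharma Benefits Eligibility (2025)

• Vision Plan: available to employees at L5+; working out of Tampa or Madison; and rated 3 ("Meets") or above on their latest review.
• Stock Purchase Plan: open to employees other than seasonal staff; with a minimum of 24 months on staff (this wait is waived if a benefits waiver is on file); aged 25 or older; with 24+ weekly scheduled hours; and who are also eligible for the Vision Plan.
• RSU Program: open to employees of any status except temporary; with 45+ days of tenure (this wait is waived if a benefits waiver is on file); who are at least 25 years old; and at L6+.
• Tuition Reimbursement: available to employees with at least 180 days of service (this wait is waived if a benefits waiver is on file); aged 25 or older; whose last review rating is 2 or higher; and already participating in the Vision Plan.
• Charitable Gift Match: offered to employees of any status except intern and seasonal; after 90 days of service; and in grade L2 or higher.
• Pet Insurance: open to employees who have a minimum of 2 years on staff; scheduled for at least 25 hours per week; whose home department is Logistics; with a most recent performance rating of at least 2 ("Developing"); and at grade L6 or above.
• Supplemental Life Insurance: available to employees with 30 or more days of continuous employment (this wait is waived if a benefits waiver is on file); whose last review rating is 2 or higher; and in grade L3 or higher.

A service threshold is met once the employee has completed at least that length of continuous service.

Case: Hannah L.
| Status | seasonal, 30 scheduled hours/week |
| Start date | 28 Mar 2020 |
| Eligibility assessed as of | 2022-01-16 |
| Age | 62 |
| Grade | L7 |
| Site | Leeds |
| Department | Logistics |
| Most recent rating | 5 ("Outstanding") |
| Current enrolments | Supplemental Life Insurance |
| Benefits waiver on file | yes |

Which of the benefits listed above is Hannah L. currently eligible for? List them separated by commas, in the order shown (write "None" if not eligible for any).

RSU Program, Supplemental Life Insurance

Service from 28 Mar 2020 to 2022-01-16: 659 days.
Vision Plan — grade L7 ≥ L5 ✓; site Leeds ✗ (not Tampa or Madison) → not eligible.
Stock Purchase Plan — status seasonal ✗ (excluded) → not eligible.
RSU Program — status seasonal ✓ (not excluded); benefits waiver on file ✓; age 62 ≥ 25 ✓; grade L7 ≥ L6 ✓ → eligible.
Tuition Reimbursement — benefits waiver on file ✓; age 62 ≥ 25 ✓; rating 5 ≥ 2 ✓; not enrolled in Vision Plan ✗ → not eligible.
Charitable Gift Match — status seasonal ✗ (excluded) → not eligible.
Pet Insurance — service 659 days < 2 years (≈730 days) ✗ → not eligible.
Supplemental Life Insurance — benefits waiver on file ✓; rating 5 ≥ 2 ✓; grade L7 ≥ L3 ✓ → eligible.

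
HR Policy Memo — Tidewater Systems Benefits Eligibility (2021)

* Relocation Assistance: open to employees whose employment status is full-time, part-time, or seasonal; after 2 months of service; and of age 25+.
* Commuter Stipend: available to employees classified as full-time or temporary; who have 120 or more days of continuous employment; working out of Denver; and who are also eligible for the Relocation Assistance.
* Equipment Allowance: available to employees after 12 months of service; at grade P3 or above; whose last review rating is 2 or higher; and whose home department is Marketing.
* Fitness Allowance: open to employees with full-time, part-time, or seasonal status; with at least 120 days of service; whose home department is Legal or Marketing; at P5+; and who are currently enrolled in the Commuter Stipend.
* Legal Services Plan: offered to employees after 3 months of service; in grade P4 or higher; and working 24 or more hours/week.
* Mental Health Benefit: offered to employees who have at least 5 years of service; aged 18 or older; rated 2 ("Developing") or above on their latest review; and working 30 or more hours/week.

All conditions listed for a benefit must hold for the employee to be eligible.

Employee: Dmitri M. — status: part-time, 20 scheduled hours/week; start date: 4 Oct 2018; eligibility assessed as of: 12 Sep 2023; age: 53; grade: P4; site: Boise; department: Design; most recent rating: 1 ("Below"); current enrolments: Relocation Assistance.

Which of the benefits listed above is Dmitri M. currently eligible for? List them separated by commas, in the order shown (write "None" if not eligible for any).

Relocation Assistance

Service from 4 Oct 2018 to 12 Sep 2023: 1804 days.
Relocation Assistance — status part-time ✓; service 1804 days ≥ 2 months (≈60 days) ✓; age 53 ≥ 25 ✓ → eligible.
Commuter Stipend — status part-time ✗ (requires full-time or temporary) → not eligible.
Equipment Allowance — service 1804 days ≥ 12 months (≈360 days) ✓; grade P4 ≥ P3 ✓; rating 1 < 2 ✗ → not eligible.
Fitness Allowance — status part-time ✓; service 1804 days ≥ 120 days ✓; dept Design ✗ → not eligible.
Legal Services Plan — service 1804 days ≥ 3 months (≈90 days) ✓; grade P4 ≥ P4 ✓; 20 hrs/wk < 24 ✗ → not eligible.
Mental Health Benefit — service 1804 days < 5 years (≈1825 days) ✗ → not eligible.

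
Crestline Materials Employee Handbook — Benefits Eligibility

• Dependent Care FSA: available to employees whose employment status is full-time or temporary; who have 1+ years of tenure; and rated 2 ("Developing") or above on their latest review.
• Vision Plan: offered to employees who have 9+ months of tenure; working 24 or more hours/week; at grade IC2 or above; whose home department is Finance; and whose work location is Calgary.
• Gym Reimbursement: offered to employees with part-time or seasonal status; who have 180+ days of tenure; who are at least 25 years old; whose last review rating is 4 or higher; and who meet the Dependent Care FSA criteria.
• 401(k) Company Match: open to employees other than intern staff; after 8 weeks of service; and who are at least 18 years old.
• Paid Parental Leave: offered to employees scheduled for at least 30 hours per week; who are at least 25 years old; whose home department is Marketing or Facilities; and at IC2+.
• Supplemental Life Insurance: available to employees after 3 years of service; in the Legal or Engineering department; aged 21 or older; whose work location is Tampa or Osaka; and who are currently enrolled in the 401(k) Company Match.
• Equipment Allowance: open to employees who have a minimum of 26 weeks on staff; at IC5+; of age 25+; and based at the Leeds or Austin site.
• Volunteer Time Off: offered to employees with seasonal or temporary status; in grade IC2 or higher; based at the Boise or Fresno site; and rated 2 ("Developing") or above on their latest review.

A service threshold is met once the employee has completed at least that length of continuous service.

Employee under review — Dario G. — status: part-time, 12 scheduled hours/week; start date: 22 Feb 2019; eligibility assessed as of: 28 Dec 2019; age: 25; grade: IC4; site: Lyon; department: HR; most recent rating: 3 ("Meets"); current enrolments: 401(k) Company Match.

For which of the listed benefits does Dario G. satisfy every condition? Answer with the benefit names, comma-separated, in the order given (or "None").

Service from 22 Feb 2019 to 28 Dec 2019: 309 days.
Dependent Care FSA — status part-time ✗ (requires full-time or temporary) → not eligible.
Vision Plan — service 309 days ≥ 9 months (≈270 days) ✓; 12 hrs/wk < 24 ✗ → not eligible.
Gym Reimbursement — status part-time ✓; service 309 days ≥ 180 days ✓; age 25 ≥ 25 ✓; rating 3 < 4 ✗ → not eligible.
401(k) Company Match — status part-time ✓ (not excluded); service 309 days ≥ 8 weeks (≈56 days) ✓; age 25 ≥ 18 ✓ → eligible.
Paid Parental Leave — 12 hrs/wk < 30 ✗ → not eligible.
Supplemental Life Insurance — service 309 days < 3 years (≈1095 days) ✗ → not eligible.
Equipment Allowance — service 309 days ≥ 26 weeks (≈182 days) ✓; grade IC4 < IC5 ✗ → not eligible.
Volunteer Time Off — status part-time ✗ (requires seasonal or temporary) → not eligible.

401(k) Company Match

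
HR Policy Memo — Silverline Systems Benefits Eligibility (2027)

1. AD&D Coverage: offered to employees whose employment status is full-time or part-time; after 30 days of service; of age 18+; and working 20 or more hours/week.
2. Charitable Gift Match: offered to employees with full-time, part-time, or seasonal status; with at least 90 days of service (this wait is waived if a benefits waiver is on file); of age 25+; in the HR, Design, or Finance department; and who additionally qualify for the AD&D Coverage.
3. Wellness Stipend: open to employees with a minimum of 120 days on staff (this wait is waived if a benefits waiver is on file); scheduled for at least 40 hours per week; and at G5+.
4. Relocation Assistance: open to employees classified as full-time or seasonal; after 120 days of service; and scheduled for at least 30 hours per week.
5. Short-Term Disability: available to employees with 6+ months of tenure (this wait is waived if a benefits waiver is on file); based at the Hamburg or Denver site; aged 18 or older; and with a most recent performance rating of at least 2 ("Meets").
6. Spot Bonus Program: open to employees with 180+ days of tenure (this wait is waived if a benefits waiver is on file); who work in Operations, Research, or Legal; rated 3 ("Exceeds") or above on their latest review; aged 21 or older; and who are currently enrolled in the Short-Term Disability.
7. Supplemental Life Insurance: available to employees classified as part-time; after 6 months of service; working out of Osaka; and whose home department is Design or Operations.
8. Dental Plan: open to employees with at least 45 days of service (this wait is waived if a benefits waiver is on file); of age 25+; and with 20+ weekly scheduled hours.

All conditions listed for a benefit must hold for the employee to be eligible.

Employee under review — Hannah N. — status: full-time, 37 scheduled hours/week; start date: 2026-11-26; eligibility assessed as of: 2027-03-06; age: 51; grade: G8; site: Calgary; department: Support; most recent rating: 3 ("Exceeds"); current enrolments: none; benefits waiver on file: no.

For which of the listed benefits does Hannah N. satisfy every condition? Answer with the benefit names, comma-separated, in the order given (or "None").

AD&D Coverage, Dental Plan

Service from 2026-11-26 to 2027-03-06: 100 days.
AD&D Coverage — status full-time ✓; service 100 days ≥ 30 days ✓; age 51 ≥ 18 ✓; 37 hrs/wk ≥ 20 ✓ → eligible.
Charitable Gift Match — status full-time ✓; no waiver, service 100 days ≥ 90 days ✓; age 51 ≥ 25 ✓; dept Support ✗ → not eligible.
Wellness Stipend — no waiver, service 100 days < 120 days ✗ → not eligible.
Relocation Assistance — status full-time ✓; service 100 days < 120 days ✗ → not eligible.
Short-Term Disability — no waiver, service 100 days < 6 months (≈180 days) ✗ → not eligible.
Spot Bonus Program — no waiver, service 100 days < 180 days ✗ → not eligible.
Supplemental Life Insurance — status full-time ✗ (requires part-time) → not eligible.
Dental Plan — no waiver, service 100 days ≥ 45 days ✓; age 51 ≥ 25 ✓; 37 hrs/wk ≥ 20 ✓ → eligible.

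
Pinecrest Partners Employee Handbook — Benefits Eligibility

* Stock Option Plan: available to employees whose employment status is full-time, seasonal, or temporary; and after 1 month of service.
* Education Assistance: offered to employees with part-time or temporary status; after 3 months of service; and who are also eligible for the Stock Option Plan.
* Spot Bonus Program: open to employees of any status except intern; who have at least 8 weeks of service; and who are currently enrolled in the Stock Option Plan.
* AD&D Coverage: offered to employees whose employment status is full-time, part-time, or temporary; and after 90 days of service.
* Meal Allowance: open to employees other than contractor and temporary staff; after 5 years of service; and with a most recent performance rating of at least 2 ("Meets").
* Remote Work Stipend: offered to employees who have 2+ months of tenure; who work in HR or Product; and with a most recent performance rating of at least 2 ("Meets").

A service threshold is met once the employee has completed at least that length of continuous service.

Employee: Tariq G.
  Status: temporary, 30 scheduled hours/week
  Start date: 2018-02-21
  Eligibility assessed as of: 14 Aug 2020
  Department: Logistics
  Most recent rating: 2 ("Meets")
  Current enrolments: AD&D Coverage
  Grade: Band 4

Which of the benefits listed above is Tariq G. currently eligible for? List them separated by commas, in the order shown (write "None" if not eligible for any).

Stock Option Plan, Education Assistance, AD&D Coverage

Service from 2018-02-21 to 14 Aug 2020: 905 days.
Stock Option Plan — status temporary ✓; service 905 days ≥ 1 month (≈30 days) ✓ → eligible.
Education Assistance — status temporary ✓; service 905 days ≥ 3 months (≈90 days) ✓; eligible for Stock Option Plan ✓ → eligible.
Spot Bonus Program — status temporary ✓ (not excluded); service 905 days ≥ 8 weeks (≈56 days) ✓; not enrolled in Stock Option Plan ✗ → not eligible.
AD&D Coverage — status temporary ✓; service 905 days ≥ 90 days ✓ → eligible.
Meal Allowance — status temporary ✗ (excluded) → not eligible.
Remote Work Stipend — service 905 days ≥ 2 months (≈60 days) ✓; dept Logistics ✗ → not eligible.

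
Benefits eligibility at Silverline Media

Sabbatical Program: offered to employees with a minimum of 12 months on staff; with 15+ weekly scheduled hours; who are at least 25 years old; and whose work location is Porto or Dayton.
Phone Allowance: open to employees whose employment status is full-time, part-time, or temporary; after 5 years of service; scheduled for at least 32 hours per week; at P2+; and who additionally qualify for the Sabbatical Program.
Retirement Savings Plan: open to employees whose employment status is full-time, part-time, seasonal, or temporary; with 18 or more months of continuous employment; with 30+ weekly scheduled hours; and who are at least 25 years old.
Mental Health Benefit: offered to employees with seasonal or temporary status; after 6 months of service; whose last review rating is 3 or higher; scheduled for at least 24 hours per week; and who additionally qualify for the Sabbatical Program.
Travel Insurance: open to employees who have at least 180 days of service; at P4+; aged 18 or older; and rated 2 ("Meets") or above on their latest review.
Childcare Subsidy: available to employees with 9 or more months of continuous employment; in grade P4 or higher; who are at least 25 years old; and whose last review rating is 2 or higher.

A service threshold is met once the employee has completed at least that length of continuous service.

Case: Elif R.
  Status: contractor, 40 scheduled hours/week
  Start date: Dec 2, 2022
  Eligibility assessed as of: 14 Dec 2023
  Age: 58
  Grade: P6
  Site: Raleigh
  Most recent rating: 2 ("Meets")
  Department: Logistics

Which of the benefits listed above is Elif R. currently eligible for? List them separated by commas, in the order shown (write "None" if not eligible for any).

Travel Insurance, Childcare Subsidy

Service from Dec 2, 2022 to 14 Dec 2023: 377 days.
Sabbatical Program — service 377 days ≥ 12 months (≈360 days) ✓; 40 hrs/wk ≥ 15 ✓; age 58 ≥ 25 ✓; site Raleigh ✗ (not Porto or Dayton) → not eligible.
Phone Allowance — status contractor ✗ (requires full-time, part-time, or temporary) → not eligible.
Retirement Savings Plan — status contractor ✗ (requires full-time, part-time, seasonal, or temporary) → not eligible.
Mental Health Benefit — status contractor ✗ (requires seasonal or temporary) → not eligible.
Travel Insurance — service 377 days ≥ 180 days ✓; grade P6 ≥ P4 ✓; age 58 ≥ 18 ✓; rating 2 ≥ 2 ✓ → eligible.
Childcare Subsidy — service 377 days ≥ 9 months (≈270 days) ✓; grade P6 ≥ P4 ✓; age 58 ≥ 25 ✓; rating 2 ≥ 2 ✓ → eligible.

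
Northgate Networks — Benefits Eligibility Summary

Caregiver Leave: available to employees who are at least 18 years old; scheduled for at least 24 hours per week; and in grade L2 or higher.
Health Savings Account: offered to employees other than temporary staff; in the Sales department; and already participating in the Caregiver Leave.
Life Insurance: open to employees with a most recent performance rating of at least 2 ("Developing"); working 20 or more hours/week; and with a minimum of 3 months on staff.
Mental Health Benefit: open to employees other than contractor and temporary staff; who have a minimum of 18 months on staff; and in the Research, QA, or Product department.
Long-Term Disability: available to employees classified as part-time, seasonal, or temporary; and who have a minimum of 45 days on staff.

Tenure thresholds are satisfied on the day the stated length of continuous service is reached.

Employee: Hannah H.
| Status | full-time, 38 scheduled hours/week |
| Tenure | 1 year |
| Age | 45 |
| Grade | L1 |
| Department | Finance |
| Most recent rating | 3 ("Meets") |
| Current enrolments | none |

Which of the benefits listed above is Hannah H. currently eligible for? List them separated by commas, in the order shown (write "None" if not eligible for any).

Caregiver Leave — age 45 ≥ 18 ✓; 38 hrs/wk ≥ 24 ✓; grade L1 < L2 ✗ → not eligible.
Health Savings Account — status full-time ✓ (not excluded); dept Finance ✗ → not eligible.
Life Insurance — rating 3 ≥ 2 ✓; 38 hrs/wk ≥ 20 ✓; service 1 year ≥ 3 months (≈90 days) ✓ → eligible.
Mental Health Benefit — status full-time ✓ (not excluded); service 1 year < 18 months (≈540 days) ✗ → not eligible.
Long-Term Disability — status full-time ✗ (requires part-time, seasonal, or temporary) → not eligible.

Life Insurance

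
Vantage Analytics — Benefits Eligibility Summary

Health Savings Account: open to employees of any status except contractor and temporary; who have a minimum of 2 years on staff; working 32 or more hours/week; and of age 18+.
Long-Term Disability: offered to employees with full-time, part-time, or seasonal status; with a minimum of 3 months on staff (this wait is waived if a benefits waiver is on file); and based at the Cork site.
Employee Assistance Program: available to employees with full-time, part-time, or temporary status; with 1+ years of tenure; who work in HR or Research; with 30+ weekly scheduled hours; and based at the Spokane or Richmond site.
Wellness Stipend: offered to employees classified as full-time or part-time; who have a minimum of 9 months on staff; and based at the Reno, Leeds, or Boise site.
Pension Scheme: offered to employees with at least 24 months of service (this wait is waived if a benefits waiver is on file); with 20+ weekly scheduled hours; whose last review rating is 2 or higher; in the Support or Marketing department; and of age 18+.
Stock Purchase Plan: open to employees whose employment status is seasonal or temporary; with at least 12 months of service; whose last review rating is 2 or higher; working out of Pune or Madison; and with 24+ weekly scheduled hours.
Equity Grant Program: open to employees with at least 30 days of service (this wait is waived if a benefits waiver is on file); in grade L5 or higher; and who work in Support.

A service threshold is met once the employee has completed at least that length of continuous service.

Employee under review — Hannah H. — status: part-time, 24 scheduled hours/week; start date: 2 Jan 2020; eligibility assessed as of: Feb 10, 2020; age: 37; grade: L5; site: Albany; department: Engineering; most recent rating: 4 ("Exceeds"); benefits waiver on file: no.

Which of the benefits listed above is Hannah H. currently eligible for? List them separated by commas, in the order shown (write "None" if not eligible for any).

None

Service from 2 Jan 2020 to Feb 10, 2020: 39 days.
Health Savings Account — status part-time ✓ (not excluded); service 39 days < 2 years (≈730 days) ✗ → not eligible.
Long-Term Disability — status part-time ✓; no waiver, service 39 days < 3 months (≈90 days) ✗ → not eligible.
Employee Assistance Program — status part-time ✓; service 39 days < 1 year (≈365 days) ✗ → not eligible.
Wellness Stipend — status part-time ✓; service 39 days < 9 months (≈270 days) ✗ → not eligible.
Pension Scheme — no waiver, service 39 days < 24 months (≈720 days) ✗ → not eligible.
Stock Purchase Plan — status part-time ✗ (requires seasonal or temporary) → not eligible.
Equity Grant Program — no waiver, service 39 days ≥ 30 days ✓; grade L5 ≥ L5 ✓; dept Engineering ✗ → not eligible.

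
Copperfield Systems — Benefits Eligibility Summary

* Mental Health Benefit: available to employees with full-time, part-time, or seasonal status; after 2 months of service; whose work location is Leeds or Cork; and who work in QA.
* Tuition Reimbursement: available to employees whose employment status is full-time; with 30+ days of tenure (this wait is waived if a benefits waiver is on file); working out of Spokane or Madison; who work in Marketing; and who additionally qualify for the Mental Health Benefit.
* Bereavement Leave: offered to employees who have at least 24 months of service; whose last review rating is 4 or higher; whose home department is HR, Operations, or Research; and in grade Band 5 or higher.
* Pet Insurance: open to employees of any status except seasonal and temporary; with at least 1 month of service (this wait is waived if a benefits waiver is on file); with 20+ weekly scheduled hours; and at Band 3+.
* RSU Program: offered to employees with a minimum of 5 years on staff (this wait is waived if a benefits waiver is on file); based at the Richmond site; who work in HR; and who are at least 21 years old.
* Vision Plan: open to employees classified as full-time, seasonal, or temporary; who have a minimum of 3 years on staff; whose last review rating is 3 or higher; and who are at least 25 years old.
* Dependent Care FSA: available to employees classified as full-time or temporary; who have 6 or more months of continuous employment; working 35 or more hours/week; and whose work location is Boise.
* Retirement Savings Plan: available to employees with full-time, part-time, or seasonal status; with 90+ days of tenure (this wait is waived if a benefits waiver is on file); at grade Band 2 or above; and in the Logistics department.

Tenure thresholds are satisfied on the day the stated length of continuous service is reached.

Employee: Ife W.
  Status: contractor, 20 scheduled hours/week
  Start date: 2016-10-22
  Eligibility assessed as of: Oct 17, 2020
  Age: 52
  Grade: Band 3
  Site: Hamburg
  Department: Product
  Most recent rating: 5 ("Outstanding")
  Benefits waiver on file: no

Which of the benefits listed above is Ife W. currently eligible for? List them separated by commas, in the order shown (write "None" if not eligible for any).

Pet Insurance

Service from 2016-10-22 to Oct 17, 2020: 1456 days.
Mental Health Benefit — status contractor ✗ (requires full-time, part-time, or seasonal) → not eligible.
Tuition Reimbursement — status contractor ✗ (requires full-time) → not eligible.
Bereavement Leave — service 1456 days ≥ 24 months (≈720 days) ✓; rating 5 ≥ 4 ✓; dept Product ✗ → not eligible.
Pet Insurance — status contractor ✓ (not excluded); no waiver, service 1456 days ≥ 1 month (≈30 days) ✓; 20 hrs/wk ≥ 20 ✓; grade Band 3 ≥ Band 3 ✓ → eligible.
RSU Program — no waiver, service 1456 days < 5 years (≈1825 days) ✗ → not eligible.
Vision Plan — status contractor ✗ (requires full-time, seasonal, or temporary) → not eligible.
Dependent Care FSA — status contractor ✗ (requires full-time or temporary) → not eligible.
Retirement Savings Plan — status contractor ✗ (requires full-time, part-time, or seasonal) → not eligible.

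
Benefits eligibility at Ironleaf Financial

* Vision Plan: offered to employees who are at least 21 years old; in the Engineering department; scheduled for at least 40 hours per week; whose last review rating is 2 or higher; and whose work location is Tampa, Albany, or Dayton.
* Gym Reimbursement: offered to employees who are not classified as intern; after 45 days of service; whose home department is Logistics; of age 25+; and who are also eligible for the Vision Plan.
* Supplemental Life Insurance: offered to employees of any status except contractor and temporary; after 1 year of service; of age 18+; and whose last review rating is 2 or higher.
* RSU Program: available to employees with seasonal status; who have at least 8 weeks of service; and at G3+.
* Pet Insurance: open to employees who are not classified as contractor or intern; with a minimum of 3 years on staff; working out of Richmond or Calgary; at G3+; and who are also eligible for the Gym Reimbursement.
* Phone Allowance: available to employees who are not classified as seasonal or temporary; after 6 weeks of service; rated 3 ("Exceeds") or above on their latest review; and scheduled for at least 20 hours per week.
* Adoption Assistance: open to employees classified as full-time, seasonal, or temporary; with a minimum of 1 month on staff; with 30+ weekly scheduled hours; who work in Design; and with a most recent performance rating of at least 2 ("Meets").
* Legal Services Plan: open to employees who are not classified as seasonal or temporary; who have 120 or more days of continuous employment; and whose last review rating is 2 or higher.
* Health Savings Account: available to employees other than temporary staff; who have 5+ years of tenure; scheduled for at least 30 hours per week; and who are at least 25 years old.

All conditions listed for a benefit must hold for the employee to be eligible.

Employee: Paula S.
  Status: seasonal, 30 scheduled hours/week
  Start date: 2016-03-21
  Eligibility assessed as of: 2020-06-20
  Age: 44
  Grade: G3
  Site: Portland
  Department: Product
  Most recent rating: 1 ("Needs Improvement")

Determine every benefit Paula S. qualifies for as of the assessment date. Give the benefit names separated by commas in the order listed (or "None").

RSU Program

Service from 2016-03-21 to 2020-06-20: 1552 days.
Vision Plan — age 44 ≥ 21 ✓; dept Product ✗ → not eligible.
Gym Reimbursement — status seasonal ✓ (not excluded); service 1552 days ≥ 45 days ✓; dept Product ✗ → not eligible.
Supplemental Life Insurance — status seasonal ✓ (not excluded); service 1552 days ≥ 1 year (≈365 days) ✓; age 44 ≥ 18 ✓; rating 1 < 2 ✗ → not eligible.
RSU Program — status seasonal ✓; service 1552 days ≥ 8 weeks (≈56 days) ✓; grade G3 ≥ G3 ✓ → eligible.
Pet Insurance — status seasonal ✓ (not excluded); service 1552 days ≥ 3 years (≈1095 days) ✓; site Portland ✗ (not Richmond or Calgary) → not eligible.
Phone Allowance — status seasonal ✗ (excluded) → not eligible.
Adoption Assistance — status seasonal ✓; service 1552 days ≥ 1 month (≈30 days) ✓; 30 hrs/wk ≥ 30 ✓; dept Product ✗ → not eligible.
Legal Services Plan — status seasonal ✗ (excluded) → not eligible.
Health Savings Account — status seasonal ✓ (not excluded); service 1552 days < 5 years (≈1825 days) ✗ → not eligible.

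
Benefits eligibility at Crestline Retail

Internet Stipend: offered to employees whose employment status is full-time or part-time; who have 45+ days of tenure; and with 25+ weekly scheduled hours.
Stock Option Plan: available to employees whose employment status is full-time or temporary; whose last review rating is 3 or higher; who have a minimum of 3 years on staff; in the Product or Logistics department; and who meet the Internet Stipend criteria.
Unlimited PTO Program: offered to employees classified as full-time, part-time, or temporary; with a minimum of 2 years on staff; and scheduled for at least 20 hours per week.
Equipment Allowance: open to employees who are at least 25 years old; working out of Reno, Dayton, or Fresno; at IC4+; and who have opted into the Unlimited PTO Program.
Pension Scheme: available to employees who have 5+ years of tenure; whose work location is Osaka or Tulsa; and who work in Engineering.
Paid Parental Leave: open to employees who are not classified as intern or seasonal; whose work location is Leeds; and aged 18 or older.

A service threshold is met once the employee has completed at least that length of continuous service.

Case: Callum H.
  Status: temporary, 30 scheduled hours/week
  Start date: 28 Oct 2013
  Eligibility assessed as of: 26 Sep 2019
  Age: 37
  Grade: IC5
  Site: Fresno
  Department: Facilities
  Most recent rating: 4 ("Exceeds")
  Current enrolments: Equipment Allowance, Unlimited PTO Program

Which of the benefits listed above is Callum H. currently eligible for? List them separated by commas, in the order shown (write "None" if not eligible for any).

Service from 28 Oct 2013 to 26 Sep 2019: 2159 days.
Internet Stipend — status temporary ✗ (requires full-time or part-time) → not eligible.
Stock Option Plan — status temporary ✓; rating 4 ≥ 3 ✓; service 2159 days ≥ 3 years (≈1095 days) ✓; dept Facilities ✗ → not eligible.
Unlimited PTO Program — status temporary ✓; service 2159 days ≥ 2 years (≈730 days) ✓; 30 hrs/wk ≥ 20 ✓ → eligible.
Equipment Allowance — age 37 ≥ 25 ✓; site Fresno ✓; grade IC5 ≥ IC4 ✓; enrolled in Unlimited PTO Program ✓ → eligible.
Pension Scheme — service 2159 days ≥ 5 years (≈1825 days) ✓; site Fresno ✗ (not Osaka or Tulsa) → not eligible.
Paid Parental Leave — status temporary ✓ (not excluded); site Fresno ✗ (not Leeds) → not eligible.

Unlimited PTO Program, Equipment Allowance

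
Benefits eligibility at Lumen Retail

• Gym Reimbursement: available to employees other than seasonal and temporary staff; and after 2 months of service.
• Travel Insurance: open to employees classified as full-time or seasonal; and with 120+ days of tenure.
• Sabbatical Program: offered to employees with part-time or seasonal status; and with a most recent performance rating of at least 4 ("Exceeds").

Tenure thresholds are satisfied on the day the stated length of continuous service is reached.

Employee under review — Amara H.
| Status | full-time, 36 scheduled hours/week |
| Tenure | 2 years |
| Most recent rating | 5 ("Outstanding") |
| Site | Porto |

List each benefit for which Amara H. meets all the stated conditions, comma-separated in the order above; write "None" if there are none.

Gym Reimbursement, Travel Insurance

Gym Reimbursement — status full-time ✓ (not excluded); service 2 years ≥ 2 months (≈60 days) ✓ → eligible.
Travel Insurance — status full-time ✓; service 2 years ≥ 120 days ✓ → eligible.
Sabbatical Program — status full-time ✗ (requires part-time or seasonal) → not eligible.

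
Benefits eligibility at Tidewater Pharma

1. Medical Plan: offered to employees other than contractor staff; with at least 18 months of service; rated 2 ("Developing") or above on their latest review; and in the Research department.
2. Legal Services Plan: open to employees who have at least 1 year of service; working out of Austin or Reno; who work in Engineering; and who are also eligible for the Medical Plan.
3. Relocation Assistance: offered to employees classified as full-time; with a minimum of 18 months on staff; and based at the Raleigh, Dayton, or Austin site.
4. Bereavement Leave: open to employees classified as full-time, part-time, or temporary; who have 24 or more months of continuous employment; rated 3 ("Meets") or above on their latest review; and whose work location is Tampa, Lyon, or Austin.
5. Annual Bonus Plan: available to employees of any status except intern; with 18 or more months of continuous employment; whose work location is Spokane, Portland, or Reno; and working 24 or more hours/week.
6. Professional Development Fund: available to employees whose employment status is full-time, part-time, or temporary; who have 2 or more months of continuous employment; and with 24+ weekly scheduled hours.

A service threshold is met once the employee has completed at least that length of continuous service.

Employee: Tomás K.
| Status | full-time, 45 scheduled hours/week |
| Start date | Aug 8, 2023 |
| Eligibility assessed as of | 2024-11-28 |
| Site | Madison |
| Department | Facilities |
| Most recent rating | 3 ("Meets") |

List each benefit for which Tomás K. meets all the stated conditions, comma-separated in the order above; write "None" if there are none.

Service from Aug 8, 2023 to 2024-11-28: 478 days.
Medical Plan — status full-time ✓ (not excluded); service 478 days < 18 months (≈540 days) ✗ → not eligible.
Legal Services Plan — service 478 days ≥ 1 year (≈365 days) ✓; site Madison ✗ (not Austin or Reno) → not eligible.
Relocation Assistance — status full-time ✓; service 478 days < 18 months (≈540 days) ✗ → not eligible.
Bereavement Leave — status full-time ✓; service 478 days < 24 months (≈720 days) ✗ → not eligible.
Annual Bonus Plan — status full-time ✓ (not excluded); service 478 days < 18 months (≈540 days) ✗ → not eligible.
Professional Development Fund — status full-time ✓; service 478 days ≥ 2 months (≈60 days) ✓; 45 hrs/wk ≥ 24 ✓ → eligible.

Professional Development Fund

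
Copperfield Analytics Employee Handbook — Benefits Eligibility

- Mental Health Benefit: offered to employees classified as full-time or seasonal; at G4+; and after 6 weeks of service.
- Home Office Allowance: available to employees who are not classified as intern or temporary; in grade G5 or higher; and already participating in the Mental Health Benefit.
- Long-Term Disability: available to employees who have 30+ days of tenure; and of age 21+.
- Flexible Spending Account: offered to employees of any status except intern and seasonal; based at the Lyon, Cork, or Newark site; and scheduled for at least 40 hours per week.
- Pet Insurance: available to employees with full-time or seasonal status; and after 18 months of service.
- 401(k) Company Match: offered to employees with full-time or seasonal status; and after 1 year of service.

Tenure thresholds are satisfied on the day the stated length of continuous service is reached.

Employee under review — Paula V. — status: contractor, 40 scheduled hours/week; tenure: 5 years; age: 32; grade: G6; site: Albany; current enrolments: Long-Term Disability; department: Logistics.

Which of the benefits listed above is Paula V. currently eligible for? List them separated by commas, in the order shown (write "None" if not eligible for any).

Mental Health Benefit — status contractor ✗ (requires full-time or seasonal) → not eligible.
Home Office Allowance — status contractor ✓ (not excluded); grade G6 ≥ G5 ✓; not enrolled in Mental Health Benefit ✗ → not eligible.
Long-Term Disability — service 5 years ≥ 30 days ✓; age 32 ≥ 21 ✓ → eligible.
Flexible Spending Account — status contractor ✓ (not excluded); site Albany ✗ (not Lyon, Cork, or Newark) → not eligible.
Pet Insurance — status contractor ✗ (requires full-time or seasonal) → not eligible.
401(k) Company Match — status contractor ✗ (requires full-time or seasonal) → not eligible.

Long-Term Disability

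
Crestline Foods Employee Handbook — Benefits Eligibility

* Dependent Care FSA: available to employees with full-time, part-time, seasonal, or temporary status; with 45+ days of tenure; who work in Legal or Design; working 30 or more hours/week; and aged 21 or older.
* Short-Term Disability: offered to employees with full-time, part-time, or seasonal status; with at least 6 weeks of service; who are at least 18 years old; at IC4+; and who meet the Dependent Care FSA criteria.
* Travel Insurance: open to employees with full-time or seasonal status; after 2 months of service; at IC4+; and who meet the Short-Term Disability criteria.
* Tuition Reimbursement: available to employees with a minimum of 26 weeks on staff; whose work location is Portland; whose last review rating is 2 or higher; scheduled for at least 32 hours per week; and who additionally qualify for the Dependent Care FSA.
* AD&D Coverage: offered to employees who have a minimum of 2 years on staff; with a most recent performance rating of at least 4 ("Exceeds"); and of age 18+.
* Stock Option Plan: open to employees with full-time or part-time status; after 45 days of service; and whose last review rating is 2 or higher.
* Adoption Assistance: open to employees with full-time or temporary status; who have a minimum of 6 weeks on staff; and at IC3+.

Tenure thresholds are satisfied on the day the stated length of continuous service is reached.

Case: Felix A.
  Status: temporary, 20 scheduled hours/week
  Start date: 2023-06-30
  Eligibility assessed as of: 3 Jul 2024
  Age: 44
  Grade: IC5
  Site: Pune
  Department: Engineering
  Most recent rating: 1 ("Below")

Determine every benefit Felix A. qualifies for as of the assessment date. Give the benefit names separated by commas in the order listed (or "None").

Adoption Assistance

Service from 2023-06-30 to 3 Jul 2024: 369 days.
Dependent Care FSA — status temporary ✓; service 369 days ≥ 45 days ✓; dept Engineering ✗ → not eligible.
Short-Term Disability — status temporary ✗ (requires full-time, part-time, or seasonal) → not eligible.
Travel Insurance — status temporary ✗ (requires full-time or seasonal) → not eligible.
Tuition Reimbursement — service 369 days ≥ 26 weeks (≈182 days) ✓; site Pune ✗ (not Portland) → not eligible.
AD&D Coverage — service 369 days < 2 years (≈730 days) ✗ → not eligible.
Stock Option Plan — status temporary ✗ (requires full-time or part-time) → not eligible.
Adoption Assistance — status temporary ✓; service 369 days ≥ 6 weeks (≈42 days) ✓; grade IC5 ≥ IC3 ✓ → eligible.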